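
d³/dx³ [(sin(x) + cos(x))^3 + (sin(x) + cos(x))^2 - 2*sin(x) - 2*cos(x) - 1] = -27*sqrt(2)*sin(3*x + pi/4)/2 - 8*cos(2*x) + sqrt(2)*cos(x + pi/4)/2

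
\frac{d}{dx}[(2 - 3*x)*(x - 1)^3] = -12*x^3 + 33*x^2 - 30*x + 9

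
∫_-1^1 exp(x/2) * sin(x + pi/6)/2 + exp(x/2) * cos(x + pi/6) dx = -exp(-1/2)*cos(1 + pi/3) + exp(1/2)*sin(pi/6 + 1)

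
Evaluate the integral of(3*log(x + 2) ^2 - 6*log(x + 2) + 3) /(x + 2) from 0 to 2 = -(-1 + log(2))^3 + (-1 + log(4))^3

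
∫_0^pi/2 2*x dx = pi^2/4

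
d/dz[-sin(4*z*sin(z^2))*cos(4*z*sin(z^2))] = 8*z^2*sin(4*z*sin(z^2))^2*cos(z^2) - 8*z^2*cos(z^2)*cos(4*z*sin(z^2))^2 + 4*sin(z^2)*sin(4*z*sin(z^2))^2 - 4*sin(z^2)*cos(4*z*sin(z^2))^2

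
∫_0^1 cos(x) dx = sin(1)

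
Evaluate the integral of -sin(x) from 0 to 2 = -1 + cos(2)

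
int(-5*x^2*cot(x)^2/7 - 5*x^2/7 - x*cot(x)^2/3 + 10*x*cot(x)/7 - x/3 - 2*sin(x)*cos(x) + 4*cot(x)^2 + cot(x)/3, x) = -4*x + (5*x^2/7 + x/3 - 4)*cot(x) + cos(x)^2 + C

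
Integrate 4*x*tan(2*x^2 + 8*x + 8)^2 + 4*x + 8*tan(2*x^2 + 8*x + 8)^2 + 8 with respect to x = tan(2*(x + 2)^2) + C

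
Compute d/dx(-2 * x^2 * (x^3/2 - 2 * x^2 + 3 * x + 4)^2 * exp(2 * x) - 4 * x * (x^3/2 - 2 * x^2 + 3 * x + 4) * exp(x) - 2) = -x^8*exp(2*x) + 4*x^7*exp(2*x) - 52*x^5*exp(2*x) + 108*x^4*exp(2*x) - 2*x^4*exp(x) - 40*x^3*exp(2*x) - 208*x^2*exp(2*x) + 12*x^2*exp(x) - 64*x*exp(2*x) - 40*x*exp(x) - 16*exp(x)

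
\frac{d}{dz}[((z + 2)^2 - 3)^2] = 4*z^3 + 24*z^2 + 36*z + 8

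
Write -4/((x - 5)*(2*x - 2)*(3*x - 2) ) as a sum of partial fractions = -18/(13*(3*x - 2)) + 1/(2*(x - 1)) - 1/(26*(x - 5))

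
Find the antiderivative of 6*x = 3*x^2 + C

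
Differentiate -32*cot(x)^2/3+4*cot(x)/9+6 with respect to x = 4*(-1 + 48*cos(x)/sin(x))/(9*sin(x)^2)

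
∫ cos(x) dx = sin(x) + C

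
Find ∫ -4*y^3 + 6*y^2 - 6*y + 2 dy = -y^4 + 2*y^3 - 3*y^2 + 2*y + C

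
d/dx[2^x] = 2^x*log(2)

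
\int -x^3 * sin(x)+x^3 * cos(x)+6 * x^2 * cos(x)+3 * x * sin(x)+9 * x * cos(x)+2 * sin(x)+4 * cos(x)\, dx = sqrt(2)*(x + 1)^3*sin(x + pi/4) + C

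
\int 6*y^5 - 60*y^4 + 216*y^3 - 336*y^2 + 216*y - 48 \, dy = y^6 - 12*y^5 + 54*y^4 - 112*y^3 + 108*y^2 - 48*y + C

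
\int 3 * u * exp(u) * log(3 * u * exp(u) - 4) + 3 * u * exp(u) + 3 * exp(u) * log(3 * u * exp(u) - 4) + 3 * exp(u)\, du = (3*u*exp(u) - 4)*log(3*u*exp(u) - 4) + C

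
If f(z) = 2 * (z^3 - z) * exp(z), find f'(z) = 2*z^3*exp(z) + 6*z^2*exp(z) - 2*z*exp(z) - 2*exp(z)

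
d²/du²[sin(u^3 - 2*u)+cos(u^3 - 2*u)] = -9*u^4*sin(u^3 - 2*u) - 9*u^4*cos(u^3 - 2*u) + 12*u^2*sin(u^3 - 2*u) + 12*u^2*cos(u^3 - 2*u) - 6*u*sin(u^3 - 2*u) + 6*u*cos(u^3 - 2*u) - 4*sin(u^3 - 2*u) - 4*cos(u^3 - 2*u)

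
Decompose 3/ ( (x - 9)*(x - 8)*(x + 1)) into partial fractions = 1/(30*(x + 1)) - 1/(3*(x - 8)) + 3/(10*(x - 9))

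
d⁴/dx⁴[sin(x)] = sin(x)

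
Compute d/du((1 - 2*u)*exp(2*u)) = -4*u*exp(2*u)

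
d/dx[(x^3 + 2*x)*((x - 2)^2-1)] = 5*x^4 - 16*x^3 + 15*x^2 - 16*x + 6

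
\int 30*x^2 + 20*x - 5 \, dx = 10*x^3 + 10*x^2 - 5*x + C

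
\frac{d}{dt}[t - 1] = 1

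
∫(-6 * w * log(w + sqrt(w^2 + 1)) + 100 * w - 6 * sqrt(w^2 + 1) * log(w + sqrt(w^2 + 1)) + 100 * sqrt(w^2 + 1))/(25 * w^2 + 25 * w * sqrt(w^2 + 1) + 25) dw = (100 - 3*log(w + sqrt(w^2 + 1)))*log(w + sqrt(w^2 + 1))/25 + C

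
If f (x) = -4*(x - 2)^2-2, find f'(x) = 16 - 8*x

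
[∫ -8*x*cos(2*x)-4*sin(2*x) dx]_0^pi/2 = 0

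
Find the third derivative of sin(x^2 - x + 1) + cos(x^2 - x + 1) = 8*x^3*sin(x^2 - x + 1) - 8*x^3*cos(x^2 - x + 1) - 12*x^2*sin(x^2 - x + 1) + 12*x^2*cos(x^2 - x + 1) - 6*x*sin(x^2 - x + 1) - 18*x*cos(x^2 - x + 1) + 5*sin(x^2 - x + 1) + 7*cos(x^2 - x + 1)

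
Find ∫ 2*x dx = x^2 + C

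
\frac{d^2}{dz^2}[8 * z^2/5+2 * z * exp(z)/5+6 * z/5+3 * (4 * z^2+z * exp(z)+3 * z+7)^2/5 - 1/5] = 24*z^3*exp(z)/5 + 12*z^2*exp(2*z)/5 + 162*z^2*exp(z)/5 + 576*z^2/5 + 24*z*exp(2*z)/5 + 52*z*exp(z) + 432*z/5 + 6*exp(2*z)/5 + 124*exp(z)/5 + 406/5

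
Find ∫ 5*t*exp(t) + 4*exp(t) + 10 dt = (5*t - 1)*(exp(t) + 2) + C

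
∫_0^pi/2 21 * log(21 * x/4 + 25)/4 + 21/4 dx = -50*log(5) + (21*pi/8 + 25)*log(21*pi/8 + 25)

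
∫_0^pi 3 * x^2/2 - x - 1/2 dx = -pi^2/2 - pi/2 + pi^3/2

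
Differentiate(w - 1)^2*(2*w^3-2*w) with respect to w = 10*w^4 - 16*w^3 + 8*w - 2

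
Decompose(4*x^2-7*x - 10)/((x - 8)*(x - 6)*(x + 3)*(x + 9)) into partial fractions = -377/(1530*(x + 9)) + 47/(594*(x + 3)) - 46/(135*(x - 6)) + 95/(187*(x - 8))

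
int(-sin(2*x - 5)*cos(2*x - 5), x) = cos(2*x - 5)^2/4 + C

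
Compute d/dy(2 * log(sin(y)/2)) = 2/tan(y)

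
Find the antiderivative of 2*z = z^2 + C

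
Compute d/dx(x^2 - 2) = 2*x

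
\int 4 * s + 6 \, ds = 2*s^2 + 6*s + C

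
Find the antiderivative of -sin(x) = cos(x) + C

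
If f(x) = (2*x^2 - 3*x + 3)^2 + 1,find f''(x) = 48*x^2 - 72*x + 42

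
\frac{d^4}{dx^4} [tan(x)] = 24*tan(x)^5 + 40*tan(x)^3 + 16*tan(x)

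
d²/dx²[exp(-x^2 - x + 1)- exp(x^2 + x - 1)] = (-4*x^2*exp(2*x^2 + 2*x - 2) + 4*x^2 - 4*x*exp(2*x^2 + 2*x - 2) + 4*x - 3*exp(2*x^2 + 2*x - 2) - 1)*exp(-x^2 - x + 1)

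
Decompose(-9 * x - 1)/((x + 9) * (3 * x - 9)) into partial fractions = -20/(9*(x + 9)) - 7/(9*(x - 3))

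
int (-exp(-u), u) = exp(-u) + C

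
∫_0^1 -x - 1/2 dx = -1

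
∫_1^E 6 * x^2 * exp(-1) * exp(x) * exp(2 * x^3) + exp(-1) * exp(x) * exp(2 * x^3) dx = -exp(2) + exp(-1 + E + 2*exp(3))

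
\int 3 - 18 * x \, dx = -9*x^2 + 3*x + C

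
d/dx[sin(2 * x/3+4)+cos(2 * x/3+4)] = -2*sin(2*x/3 + 4)/3 + 2*cos(2*x/3 + 4)/3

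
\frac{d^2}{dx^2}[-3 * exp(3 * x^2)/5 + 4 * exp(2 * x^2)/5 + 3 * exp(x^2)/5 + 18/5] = -108*x^2*exp(3*x^2)/5 + 64*x^2*exp(2*x^2)/5 + 12*x^2*exp(x^2)/5 - 18*exp(3*x^2)/5 + 16*exp(2*x^2)/5 + 6*exp(x^2)/5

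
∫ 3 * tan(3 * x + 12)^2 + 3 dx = tan(3*x + 12) + C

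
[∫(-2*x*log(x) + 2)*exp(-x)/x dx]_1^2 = 2*exp(-2)*log(2)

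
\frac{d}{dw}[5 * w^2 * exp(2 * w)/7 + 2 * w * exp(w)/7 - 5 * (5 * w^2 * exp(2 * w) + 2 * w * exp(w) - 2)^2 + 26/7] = -500*w^4*exp(4*w) - 500*w^3*exp(4*w) - 300*w^3*exp(3*w) - 300*w^2*exp(3*w) + 1130*w^2*exp(2*w)/7 + 1130*w*exp(2*w)/7 + 282*w*exp(w)/7 + 282*exp(w)/7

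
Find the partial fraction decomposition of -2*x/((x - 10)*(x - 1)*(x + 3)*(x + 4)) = -4/(35*(x + 4)) + 3/(26*(x + 3)) + 1/(90*(x - 1)) - 10/(819*(x - 10))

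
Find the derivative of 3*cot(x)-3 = -3/sin(x)^2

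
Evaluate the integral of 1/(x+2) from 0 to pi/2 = -log(4) + log(pi + 4)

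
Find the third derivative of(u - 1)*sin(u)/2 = -u*cos(u)/2 - 3*sin(u)/2 + cos(u)/2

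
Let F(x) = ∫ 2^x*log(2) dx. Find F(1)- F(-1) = 3/2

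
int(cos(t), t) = sin(t) + C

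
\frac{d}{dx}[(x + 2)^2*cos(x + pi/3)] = -x^2*sin(x + pi/3) - 2*sqrt(2)*x*sin(x + pi/12) - 2*x*sin(x + pi/3) - 4*sqrt(2)*sin(x + pi/12)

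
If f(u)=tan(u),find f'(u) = cos(u)^(-2)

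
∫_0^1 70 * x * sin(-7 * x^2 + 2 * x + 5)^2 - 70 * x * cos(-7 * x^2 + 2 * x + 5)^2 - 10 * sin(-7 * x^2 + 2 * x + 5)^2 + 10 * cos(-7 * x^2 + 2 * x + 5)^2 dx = -5*sin(10)/2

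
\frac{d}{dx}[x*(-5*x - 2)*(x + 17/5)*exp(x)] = -5*x^3*exp(x) - 34*x^2*exp(x) - 224*x*exp(x)/5 - 34*exp(x)/5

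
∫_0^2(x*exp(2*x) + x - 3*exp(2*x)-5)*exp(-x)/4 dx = -exp(2)/2 + exp(-2)/2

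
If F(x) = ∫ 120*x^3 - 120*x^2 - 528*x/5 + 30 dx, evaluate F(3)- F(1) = 4988/5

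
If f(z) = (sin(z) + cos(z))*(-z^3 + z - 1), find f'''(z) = sqrt(2)*z^3*cos(z + pi/4) + 9*sqrt(2)*z^2*sin(z + pi/4) - 19*sqrt(2)*z*cos(z + pi/4) - 10*sin(z) - 8*cos(z)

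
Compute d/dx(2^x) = 2^x*log(2)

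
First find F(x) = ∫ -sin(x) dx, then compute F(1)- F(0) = -1 + cos(1)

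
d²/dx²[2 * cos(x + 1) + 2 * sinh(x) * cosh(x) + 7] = -2*cos(x + 1) + 4*sinh(2*x)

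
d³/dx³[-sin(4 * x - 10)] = 64*cos(4*x - 10)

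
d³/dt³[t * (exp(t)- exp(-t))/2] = (t*exp(2*t) + t + 3*exp(2*t) - 3)*exp(-t)/2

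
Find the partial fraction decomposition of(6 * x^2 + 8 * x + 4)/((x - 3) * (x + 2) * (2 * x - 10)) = 6/(35*(x + 2)) - 41/(10*(x - 3)) + 97/(14*(x - 5))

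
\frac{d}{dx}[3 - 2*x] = -2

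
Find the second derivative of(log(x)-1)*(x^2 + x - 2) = (2*x^2*log(x) + x^2 + x + 2)/x^2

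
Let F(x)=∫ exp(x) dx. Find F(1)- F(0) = -1 + E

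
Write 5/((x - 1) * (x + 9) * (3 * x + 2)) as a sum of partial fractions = -9/(25*(3*x + 2)) + 1/(50*(x + 9)) + 1/(10*(x - 1))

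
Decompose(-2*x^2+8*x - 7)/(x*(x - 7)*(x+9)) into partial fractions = -241/(144*(x + 9)) - 7/(16*(x - 7)) + 1/(9*x)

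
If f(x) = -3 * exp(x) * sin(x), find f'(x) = -3*sqrt(2)*exp(x)*sin(x + pi/4)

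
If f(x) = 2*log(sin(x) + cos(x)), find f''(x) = -4/(sin(2*x) + 1)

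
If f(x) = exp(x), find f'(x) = exp(x)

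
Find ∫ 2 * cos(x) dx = 2*sin(x) + C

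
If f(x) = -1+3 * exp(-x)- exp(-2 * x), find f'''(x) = (8 - 3*exp(x))*exp(-2*x)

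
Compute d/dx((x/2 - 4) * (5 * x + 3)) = 5*x - 37/2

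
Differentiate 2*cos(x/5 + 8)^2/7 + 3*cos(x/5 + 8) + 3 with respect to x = -3*sin(x/5 + 8)/5 - 2*sin(2*(x/5 + 8))/35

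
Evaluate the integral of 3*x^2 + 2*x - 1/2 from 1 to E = -3/2 + E*(-1 + 2*E + 2*exp(2))/2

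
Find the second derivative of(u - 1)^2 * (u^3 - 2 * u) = 20*u^3 - 24*u^2 - 6*u + 8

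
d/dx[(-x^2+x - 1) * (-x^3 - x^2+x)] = 5*x^4 - 3*x^2 + 4*x - 1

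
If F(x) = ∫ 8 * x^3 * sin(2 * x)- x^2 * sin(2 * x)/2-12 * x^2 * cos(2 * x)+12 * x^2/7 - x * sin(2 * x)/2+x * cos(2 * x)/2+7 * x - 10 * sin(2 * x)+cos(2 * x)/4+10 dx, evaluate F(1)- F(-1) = 148/7 - 15*cos(2)/2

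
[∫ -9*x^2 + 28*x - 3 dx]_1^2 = 18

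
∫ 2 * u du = u^2 + C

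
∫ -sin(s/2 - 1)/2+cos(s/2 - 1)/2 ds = sqrt(2)*cos(-s/2 + pi/4 + 1) + C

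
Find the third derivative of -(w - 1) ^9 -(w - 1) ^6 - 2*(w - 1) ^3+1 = -504*w^6 + 3024*w^5 - 7560*w^4 + 9960*w^3 - 7200*w^2 + 2664*w - 396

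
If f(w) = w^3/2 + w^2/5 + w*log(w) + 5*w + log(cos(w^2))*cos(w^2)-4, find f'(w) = 3*w^2/2 - 2*w*log(cos(w^2))*sin(w^2) - 2*w*sin(w^2) + 2*w/5 + log(w) + 6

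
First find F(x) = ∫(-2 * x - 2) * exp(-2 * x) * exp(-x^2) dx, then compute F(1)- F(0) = -1 + exp(-3)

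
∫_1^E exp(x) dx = -E + exp(E)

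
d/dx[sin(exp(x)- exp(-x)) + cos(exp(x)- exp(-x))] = sqrt(2)*(exp(2*x) + 1)*exp(-x)*cos(exp(x) + pi/4 - exp(-x))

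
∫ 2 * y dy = y^2 + C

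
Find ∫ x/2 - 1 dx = x^2/4 - x + C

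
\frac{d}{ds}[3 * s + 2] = 3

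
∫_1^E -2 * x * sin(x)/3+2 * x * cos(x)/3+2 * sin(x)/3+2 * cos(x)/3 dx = 2*sqrt(2)*(-sin(pi/4 + 1) + E*sin(pi/4 + E))/3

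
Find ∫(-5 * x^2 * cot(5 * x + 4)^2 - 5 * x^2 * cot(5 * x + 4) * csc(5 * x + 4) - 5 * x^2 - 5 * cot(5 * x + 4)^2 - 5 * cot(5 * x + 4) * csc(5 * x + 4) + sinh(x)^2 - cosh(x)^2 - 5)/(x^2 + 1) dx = cot(5*x + 4) + acot(x) + csc(5*x + 4) + C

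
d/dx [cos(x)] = -sin(x)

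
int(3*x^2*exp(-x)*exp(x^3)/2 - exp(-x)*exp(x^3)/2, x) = exp(x*(x^2 - 1))/2 + C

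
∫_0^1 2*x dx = 1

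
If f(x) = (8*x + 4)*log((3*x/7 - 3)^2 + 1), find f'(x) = (72*x^2*log(9*x^2/49 - 18*x/7 + 10) + 144*x^2 - 1008*x*log(9*x^2/49 - 18*x/7 + 10) - 936*x + 3920*log(9*x^2/49 - 18*x/7 + 10) - 504)/(9*x^2 - 126*x + 490)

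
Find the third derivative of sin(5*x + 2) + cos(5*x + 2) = -125*sqrt(2)*cos(5*x + pi/4 + 2)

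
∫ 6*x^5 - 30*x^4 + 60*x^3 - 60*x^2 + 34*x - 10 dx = x^6 - 6*x^5 + 15*x^4 - 20*x^3 + 17*x^2 - 10*x + C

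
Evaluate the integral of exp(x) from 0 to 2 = -1 + exp(2)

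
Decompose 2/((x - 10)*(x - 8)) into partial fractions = -1/(x - 8) + 1/(x - 10)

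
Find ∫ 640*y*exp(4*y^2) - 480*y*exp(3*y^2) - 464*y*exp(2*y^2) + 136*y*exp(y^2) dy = (80*exp(3*y^2) - 80*exp(2*y^2) - 116*exp(y^2) + 68)*exp(y^2) + C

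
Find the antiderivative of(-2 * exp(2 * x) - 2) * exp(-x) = -4*sinh(x) + C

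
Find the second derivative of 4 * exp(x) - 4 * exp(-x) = (4*exp(2*x) - 4)*exp(-x)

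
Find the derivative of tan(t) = cos(t)^(-2)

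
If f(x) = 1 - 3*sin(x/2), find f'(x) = -3*cos(x/2)/2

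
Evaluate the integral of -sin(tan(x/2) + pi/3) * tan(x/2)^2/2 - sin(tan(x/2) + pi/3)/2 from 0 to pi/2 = -1/2 + cos(1 + pi/3)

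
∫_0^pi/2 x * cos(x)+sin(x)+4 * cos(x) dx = pi/2 + 4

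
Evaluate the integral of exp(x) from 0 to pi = -1 + exp(pi)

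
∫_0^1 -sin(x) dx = -1 + cos(1)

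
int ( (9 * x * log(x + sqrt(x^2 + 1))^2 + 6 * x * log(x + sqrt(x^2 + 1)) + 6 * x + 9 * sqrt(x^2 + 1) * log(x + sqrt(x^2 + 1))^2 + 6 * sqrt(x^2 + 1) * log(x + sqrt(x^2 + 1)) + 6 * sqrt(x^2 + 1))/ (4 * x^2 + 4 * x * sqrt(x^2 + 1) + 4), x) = 3*(log(x + sqrt(x^2 + 1))^2 + log(x + sqrt(x^2 + 1)) + 2)*log(x + sqrt(x^2 + 1))/4 + C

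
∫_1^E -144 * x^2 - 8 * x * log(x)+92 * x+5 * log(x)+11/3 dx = -48*exp(3) + E*(5 - 4*E) - 4*E/3 + 4/3 + 48*exp(2)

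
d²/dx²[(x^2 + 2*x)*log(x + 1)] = (2*x^2*log(x + 1) + 3*x^2 + 4*x*log(x + 1) + 6*x + 2*log(x + 1) + 4)/(x^2 + 2*x + 1)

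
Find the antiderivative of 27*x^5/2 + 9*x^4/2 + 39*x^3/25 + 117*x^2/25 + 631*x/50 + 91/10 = 9*x^6/4 + 9*x^5/10 + 39*x^4/100 + 39*x^3/25 + 631*x^2/100 + 91*x/10 + C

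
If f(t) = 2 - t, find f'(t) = -1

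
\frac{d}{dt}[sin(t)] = cos(t)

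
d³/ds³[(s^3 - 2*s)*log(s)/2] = (6*s^2*log(s) + 11*s^2 + 2)/(2*s^2)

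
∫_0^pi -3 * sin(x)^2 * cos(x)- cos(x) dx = 0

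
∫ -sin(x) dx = cos(x) + C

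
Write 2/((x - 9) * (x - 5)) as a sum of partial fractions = -1/(2*(x - 5)) + 1/(2*(x - 9))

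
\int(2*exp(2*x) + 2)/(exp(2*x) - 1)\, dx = 2*log(2*sinh(x)) + C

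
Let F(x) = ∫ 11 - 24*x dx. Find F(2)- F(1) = -25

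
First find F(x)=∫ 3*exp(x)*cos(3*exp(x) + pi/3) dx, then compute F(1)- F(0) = sin(pi/3 + 3*E) - sin(pi/3 + 3)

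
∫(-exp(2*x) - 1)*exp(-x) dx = -2*sinh(x) + C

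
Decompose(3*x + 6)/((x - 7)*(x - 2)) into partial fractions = -12/(5*(x - 2)) + 27/(5*(x - 7))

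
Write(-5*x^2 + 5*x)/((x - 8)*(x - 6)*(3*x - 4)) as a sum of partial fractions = -1/(14*(3*x - 4)) + 75/(14*(x - 6)) - 7/(x - 8)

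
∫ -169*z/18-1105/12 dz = -169*z^2/36 - 1105*z/12 + C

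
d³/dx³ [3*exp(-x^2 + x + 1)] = -24*x^3*exp(-x^2 + x + 1) + 36*x^2*exp(-x^2 + x + 1) + 18*x*exp(-x^2 + x + 1) - 15*exp(-x^2 + x + 1)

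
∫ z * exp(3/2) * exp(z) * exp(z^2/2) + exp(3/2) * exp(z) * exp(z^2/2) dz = exp((z + 1)^2/2 + 1) + C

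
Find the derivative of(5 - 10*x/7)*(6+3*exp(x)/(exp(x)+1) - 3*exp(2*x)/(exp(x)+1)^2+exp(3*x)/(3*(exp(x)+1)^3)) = (60*x*exp(3*x) - 90*x*exp(x) - 190*exp(4*x) - 1030*exp(3*x) - 1260*exp(2*x) - 495*exp(x) - 180)/(21*exp(4*x) + 84*exp(3*x) + 126*exp(2*x) + 84*exp(x) + 21)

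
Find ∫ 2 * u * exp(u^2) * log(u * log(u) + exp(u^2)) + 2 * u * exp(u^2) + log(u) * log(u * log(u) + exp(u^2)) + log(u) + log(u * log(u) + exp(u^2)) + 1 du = (u*log(u) + exp(u^2))*log(u*log(u) + exp(u^2)) + C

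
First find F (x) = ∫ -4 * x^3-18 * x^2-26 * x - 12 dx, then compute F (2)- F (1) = -108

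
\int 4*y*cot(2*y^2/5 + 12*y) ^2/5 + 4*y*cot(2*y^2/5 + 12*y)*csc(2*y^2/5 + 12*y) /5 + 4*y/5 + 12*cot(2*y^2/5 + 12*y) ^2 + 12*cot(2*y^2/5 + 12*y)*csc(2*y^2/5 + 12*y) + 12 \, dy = -cot(2*y*(y + 30)/5) - csc(2*y*(y + 30)/5) + C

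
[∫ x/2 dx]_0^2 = 1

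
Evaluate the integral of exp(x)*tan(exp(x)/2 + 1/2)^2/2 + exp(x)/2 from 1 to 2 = tan(1/2 + exp(2)/2) - tan(1/2 + E/2)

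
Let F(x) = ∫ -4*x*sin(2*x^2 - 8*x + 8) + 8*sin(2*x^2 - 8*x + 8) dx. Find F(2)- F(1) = 1 - cos(2)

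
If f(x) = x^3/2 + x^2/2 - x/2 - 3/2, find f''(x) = 3*x + 1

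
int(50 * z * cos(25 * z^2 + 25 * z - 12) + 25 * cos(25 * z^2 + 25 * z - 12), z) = sin(25*z^2 + 25*z - 12) + C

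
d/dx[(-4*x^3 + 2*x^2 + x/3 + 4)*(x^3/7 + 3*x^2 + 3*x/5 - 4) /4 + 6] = -6*x^5/7 - 205*x^4/14 + 383*x^3/105 + 1971*x^2/140 + 21*x/10 + 4/15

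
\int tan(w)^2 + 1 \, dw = tan(w) + C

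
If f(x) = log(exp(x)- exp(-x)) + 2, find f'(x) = (exp(2*x) + 1)/(exp(2*x) - 1)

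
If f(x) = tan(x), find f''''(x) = 24*tan(x)^5 + 40*tan(x)^3 + 16*tan(x)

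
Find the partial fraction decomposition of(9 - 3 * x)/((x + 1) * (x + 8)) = -33/(7*(x + 8)) + 12/(7*(x + 1))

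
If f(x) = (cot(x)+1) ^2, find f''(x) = 6*cot(x)^4 + 4*cot(x)^3 + 8*cot(x)^2 + 4*cot(x) + 2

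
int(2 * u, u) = u^2 + C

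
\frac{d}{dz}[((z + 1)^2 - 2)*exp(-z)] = (3 - z^2)*exp(-z)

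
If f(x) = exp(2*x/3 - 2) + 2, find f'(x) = 2*exp(2*x/3 - 2)/3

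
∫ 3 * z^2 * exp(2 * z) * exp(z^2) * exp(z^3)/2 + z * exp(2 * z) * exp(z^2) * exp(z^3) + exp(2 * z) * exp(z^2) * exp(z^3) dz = exp(z*(z^2 + z + 2))/2 + C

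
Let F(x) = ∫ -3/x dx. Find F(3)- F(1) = -3*log(3)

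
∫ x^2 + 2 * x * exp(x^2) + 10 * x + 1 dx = x^3/3 + 5*x^2 + x + exp(x^2) + C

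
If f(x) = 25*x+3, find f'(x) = 25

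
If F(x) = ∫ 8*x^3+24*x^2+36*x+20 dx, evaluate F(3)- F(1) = 552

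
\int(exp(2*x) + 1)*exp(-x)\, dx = 2*sinh(x) + C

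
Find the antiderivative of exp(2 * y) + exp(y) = (exp(y) + 2)*exp(y)/2 + C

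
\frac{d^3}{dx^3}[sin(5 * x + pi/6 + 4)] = -125*cos(5*x + pi/6 + 4)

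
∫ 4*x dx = 2*x^2 + C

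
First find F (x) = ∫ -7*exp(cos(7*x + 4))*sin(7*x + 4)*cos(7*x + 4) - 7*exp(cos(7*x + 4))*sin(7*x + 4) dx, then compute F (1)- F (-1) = exp(cos(11))*cos(11) - exp(cos(3))*cos(3)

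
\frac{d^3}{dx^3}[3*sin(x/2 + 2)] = -3*cos(x/2 + 2)/8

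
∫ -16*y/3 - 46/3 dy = -8*y^2/3 - 46*y/3 + C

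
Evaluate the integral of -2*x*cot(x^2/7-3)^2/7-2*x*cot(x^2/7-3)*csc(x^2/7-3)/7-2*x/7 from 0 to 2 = cot(3) - csc(17/7) - cot(17/7) + csc(3)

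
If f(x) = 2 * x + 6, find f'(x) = 2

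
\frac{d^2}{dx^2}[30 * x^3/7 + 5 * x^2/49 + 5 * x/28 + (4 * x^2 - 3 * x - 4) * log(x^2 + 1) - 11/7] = (1260*x^5 + 392*x^4*log(x^2 + 1) + 1186*x^4 + 2226*x^3 + 784*x^2*log(x^2 + 1) + 2372*x^2 + 378*x + 392*log(x^2 + 1) - 382)/(49*x^4 + 98*x^2 + 49)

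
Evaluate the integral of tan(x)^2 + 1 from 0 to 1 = tan(1)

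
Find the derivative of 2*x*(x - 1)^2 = 6*x^2 - 8*x + 2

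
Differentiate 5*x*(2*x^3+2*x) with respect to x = 40*x^3 + 20*x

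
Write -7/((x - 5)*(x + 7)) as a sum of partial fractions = 7/(12*(x + 7)) - 7/(12*(x - 5))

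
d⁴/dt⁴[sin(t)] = sin(t)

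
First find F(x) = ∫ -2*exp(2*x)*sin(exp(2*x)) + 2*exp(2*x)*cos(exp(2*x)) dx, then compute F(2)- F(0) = sin(exp(4)) - sin(1) - cos(1) + cos(exp(4))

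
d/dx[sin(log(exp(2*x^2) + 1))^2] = 4*x*exp(2*x^2)*sin(2*log(exp(2*x^2) + 1))/(exp(2*x^2) + 1)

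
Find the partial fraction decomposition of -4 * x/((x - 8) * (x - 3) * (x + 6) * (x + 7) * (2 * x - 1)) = -32/(14625*(2*x - 1)) + 14/(1125*(x + 7)) - 4/(273*(x + 6)) + 2/(375*(x - 3)) - 16/(7875*(x - 8))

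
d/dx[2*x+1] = 2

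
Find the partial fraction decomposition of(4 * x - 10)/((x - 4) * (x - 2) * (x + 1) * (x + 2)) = 3/(4*(x + 2)) - 14/(15*(x + 1)) + 1/(12*(x - 2)) + 1/(10*(x - 4))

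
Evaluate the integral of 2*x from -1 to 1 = 0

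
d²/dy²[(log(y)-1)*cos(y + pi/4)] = (-y^2*log(y)*cos(y + pi/4) + y^2*cos(y + pi/4) - 2*y*sin(y + pi/4) - cos(y + pi/4))/y^2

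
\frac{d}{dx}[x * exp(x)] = x*exp(x) + exp(x)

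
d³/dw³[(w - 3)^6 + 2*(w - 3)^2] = 120*w^3 - 1080*w^2 + 3240*w - 3240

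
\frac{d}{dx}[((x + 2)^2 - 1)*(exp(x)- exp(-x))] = (x^2*exp(2*x) + x^2 + 6*x*exp(2*x) + 2*x + 7*exp(2*x) - 1)*exp(-x)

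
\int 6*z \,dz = 3*z^2 + C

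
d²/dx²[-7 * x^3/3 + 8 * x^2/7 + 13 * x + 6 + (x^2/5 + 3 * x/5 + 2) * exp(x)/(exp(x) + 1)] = (-7*x^2*exp(2*x) + 7*x^2*exp(x) - 490*x*exp(3*x) - 1463*x*exp(2*x) - 1421*x*exp(x) - 490*x + 94*exp(3*x) + 240*exp(2*x) + 366*exp(x) + 80)/(35*exp(3*x) + 105*exp(2*x) + 105*exp(x) + 35)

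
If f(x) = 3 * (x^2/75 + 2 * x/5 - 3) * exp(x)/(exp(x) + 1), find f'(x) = (x^2*exp(x) + 2*x*exp(2*x) + 32*x*exp(x) + 30*exp(2*x) - 195*exp(x))/(25*exp(2*x) + 50*exp(x) + 25)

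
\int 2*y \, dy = y^2 + C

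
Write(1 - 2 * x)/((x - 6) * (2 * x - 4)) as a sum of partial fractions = 3/(8*(x - 2)) - 11/(8*(x - 6))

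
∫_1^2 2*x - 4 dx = -1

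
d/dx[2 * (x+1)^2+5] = 4*x + 4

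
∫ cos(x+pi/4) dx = sin(x + pi/4) + C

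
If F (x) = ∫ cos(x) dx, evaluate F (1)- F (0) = sin(1)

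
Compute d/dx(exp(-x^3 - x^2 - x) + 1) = (-3*x^2 - 2*x - 1)*exp(-x^3 - x^2 - x)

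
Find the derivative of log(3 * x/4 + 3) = 1/(x + 4)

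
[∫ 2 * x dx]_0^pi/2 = pi^2/4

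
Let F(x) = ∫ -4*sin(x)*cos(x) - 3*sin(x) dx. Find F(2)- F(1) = -3*cos(1) + 2*cos(2) + cos(4)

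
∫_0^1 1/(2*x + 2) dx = -log(3)/2 + log(6)/2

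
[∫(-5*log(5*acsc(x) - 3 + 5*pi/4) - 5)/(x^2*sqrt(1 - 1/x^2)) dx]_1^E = -(-3 + 15*pi/4)*log(-3 + 15*pi/4) + (-3 + 5*acsc(E) + 5*pi/4)*log(-3 + 5*acsc(E) + 5*pi/4)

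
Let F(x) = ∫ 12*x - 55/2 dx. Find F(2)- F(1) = -19/2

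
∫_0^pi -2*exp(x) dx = 2 - 2*exp(pi)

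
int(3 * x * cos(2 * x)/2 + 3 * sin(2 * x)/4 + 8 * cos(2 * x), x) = (3*x/4 + 4)*sin(2*x) + C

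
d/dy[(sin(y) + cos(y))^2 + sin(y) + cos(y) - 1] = 2*cos(2*y) + sqrt(2)*cos(y + pi/4)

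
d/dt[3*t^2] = 6*t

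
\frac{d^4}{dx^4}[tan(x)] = 24*tan(x)^5 + 40*tan(x)^3 + 16*tan(x)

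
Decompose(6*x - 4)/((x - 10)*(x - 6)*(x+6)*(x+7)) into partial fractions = 46/(221*(x + 7)) - 5/(24*(x + 6)) - 2/(39*(x - 6)) + 7/(136*(x - 10))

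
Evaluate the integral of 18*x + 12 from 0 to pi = -4 + (2 + 3*pi)^2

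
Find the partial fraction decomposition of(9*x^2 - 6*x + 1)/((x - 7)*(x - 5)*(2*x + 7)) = 529/(357*(2*x + 7)) - 98/(17*(x - 5)) + 200/(21*(x - 7))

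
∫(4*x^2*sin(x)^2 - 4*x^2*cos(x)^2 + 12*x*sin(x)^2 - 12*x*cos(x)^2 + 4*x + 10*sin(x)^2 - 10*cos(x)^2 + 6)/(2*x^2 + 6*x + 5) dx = log((2*x + 3)^2 + 1) - sin(2*x) + C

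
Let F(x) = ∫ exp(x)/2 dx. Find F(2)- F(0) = -1/2 + exp(2)/2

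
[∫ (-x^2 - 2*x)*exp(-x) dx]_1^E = -9*exp(-1) + (2 + E)^2*exp(-E)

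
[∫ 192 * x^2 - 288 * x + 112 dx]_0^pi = 4*pi + 27 + (-3 + 4*pi)^3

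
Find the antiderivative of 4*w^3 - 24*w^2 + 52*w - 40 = w^4 - 8*w^3 + 26*w^2 - 40*w + C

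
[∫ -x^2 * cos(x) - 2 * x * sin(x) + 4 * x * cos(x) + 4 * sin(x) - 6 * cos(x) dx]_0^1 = -3*sin(1)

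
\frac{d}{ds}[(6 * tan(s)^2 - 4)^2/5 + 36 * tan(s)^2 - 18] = 24*(6*tan(s)^4 + 17*tan(s)^2 + 11)*tan(s)/5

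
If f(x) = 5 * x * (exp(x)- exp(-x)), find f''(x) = (5*x*exp(2*x) - 5*x + 10*exp(2*x) + 10)*exp(-x)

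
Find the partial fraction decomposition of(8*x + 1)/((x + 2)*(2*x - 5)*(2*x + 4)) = 14/(27*(2*x - 5)) - 7/(27*(x + 2)) + 5/(6*(x + 2)^2)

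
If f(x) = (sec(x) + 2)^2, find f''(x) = 6*tan(x)^4 + 8*tan(x)^2 + 2 - 4/cos(x) + 8/cos(x)^3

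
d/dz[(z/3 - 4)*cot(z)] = -z/(3*sin(z)^2) + 1/(3*tan(z)) + 4/sin(z)^2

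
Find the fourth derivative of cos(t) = cos(t)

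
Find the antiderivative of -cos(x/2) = -2*sin(x/2) + C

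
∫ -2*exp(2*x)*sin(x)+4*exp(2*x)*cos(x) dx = 2*exp(2*x)*cos(x) + C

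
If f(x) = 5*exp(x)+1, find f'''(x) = 5*exp(x)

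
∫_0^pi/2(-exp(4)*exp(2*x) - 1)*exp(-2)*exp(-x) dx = -exp(pi/2 + 2) - exp(-2) + exp(-2 - pi/2) + exp(2)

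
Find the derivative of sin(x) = cos(x)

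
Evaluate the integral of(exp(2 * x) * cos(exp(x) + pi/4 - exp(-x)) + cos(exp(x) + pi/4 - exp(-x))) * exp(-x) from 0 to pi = sin(-exp(-pi) + pi/4 + exp(pi)) - sqrt(2)/2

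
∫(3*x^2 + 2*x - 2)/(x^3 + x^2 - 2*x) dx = log(x*(-x^2 - x + 2)) + C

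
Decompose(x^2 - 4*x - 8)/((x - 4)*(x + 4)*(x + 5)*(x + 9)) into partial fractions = -109/(260*(x + 9)) + 37/(36*(x + 5)) - 3/(5*(x + 4)) - 1/(117*(x - 4))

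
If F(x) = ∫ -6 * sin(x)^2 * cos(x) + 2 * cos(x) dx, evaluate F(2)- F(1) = -sin(1)/2 + sin(6)/2 - sin(3)/2 + sin(2)/2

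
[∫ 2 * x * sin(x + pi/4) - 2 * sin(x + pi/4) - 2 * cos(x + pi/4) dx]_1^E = (2 - 2*E)*cos(pi/4 + E)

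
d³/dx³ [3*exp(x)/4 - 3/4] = 3*exp(x)/4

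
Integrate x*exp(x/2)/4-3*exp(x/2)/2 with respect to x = (x - 8)*exp(x/2)/2 + C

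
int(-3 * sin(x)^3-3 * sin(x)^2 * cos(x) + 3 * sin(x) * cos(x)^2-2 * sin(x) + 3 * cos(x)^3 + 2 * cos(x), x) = sqrt(2)*(sin(2*x) + 3)*sin(x + pi/4) + C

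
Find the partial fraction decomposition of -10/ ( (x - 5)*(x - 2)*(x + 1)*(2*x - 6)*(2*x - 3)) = 16/(21*(2*x - 3)) - 1/(72*(x + 1)) - 5/(9*(x - 2)) + 5/(24*(x - 3)) - 5/(252*(x - 5))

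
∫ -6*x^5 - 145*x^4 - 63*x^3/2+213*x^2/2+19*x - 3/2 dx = -x^6 - 29*x^5 - 63*x^4/8 + 71*x^3/2 + 19*x^2/2 - 3*x/2 + C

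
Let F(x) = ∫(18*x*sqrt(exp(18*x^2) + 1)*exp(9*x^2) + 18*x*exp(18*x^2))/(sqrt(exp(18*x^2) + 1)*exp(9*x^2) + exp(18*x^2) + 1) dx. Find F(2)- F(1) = -log(exp(9) + sqrt(1 + exp(18))) + log(sqrt(1 + exp(72)) + exp(36))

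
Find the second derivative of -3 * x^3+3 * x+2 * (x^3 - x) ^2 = 60*x^4 - 48*x^2 - 18*x + 4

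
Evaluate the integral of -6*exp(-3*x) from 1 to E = -2*exp(-3) + 2*exp(-3*E)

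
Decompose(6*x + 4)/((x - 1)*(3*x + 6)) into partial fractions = 8/(9*(x + 2)) + 10/(9*(x - 1))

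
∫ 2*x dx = x^2 + C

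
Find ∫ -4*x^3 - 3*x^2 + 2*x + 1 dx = -x^4 - x^3 + x^2 + x + C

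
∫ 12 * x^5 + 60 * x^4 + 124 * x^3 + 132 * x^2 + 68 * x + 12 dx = 2*x^6 + 12*x^5 + 31*x^4 + 44*x^3 + 34*x^2 + 12*x + C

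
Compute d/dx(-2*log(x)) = -2/x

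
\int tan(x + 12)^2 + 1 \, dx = tan(x + 12) + C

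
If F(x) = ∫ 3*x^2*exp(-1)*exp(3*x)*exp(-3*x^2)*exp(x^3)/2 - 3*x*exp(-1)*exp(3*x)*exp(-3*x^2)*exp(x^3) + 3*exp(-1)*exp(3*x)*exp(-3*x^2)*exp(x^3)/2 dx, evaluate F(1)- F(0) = 1/2 - exp(-1)/2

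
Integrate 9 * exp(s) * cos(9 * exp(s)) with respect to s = sin(9*exp(s)) + C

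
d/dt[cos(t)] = -sin(t)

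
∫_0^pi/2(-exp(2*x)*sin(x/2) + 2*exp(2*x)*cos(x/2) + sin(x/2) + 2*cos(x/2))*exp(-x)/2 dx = sqrt(2)*(-exp(-pi/2) + exp(pi/2))/2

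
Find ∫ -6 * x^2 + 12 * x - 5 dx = -2*x^3 + 6*x^2 - 5*x + C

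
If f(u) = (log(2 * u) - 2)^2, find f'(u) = (2*log(u) - 4 + 2*log(2))/u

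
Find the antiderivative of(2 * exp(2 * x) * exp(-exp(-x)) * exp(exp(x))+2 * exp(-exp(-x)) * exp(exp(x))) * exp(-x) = 2*exp(2*sinh(x)) + C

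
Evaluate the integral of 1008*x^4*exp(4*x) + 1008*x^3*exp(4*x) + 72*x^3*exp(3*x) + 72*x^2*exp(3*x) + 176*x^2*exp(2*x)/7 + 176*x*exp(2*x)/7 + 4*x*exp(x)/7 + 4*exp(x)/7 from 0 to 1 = 4*E/7 + 12*exp(2) + 7*(2*E/7 + 6*exp(2))^2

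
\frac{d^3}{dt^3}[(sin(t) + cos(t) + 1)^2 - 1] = -8*cos(2*t) - 2*sqrt(2)*cos(t + pi/4)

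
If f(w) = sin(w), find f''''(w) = sin(w)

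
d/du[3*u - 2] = 3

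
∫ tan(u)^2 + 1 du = tan(u) + C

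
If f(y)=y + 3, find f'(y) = 1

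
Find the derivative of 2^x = 2^x*log(2)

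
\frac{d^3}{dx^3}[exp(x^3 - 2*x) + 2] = 27*x^6*exp(x^3 - 2*x) - 54*x^4*exp(x^3 - 2*x) + 54*x^3*exp(x^3 - 2*x) + 36*x^2*exp(x^3 - 2*x) - 36*x*exp(x^3 - 2*x) - 2*exp(x^3 - 2*x)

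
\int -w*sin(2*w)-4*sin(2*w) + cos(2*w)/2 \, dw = (w/2 + 2)*cos(2*w) + C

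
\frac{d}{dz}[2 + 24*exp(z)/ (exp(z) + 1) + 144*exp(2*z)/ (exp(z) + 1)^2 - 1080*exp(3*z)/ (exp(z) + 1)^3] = (-2928*exp(3*z) + 336*exp(2*z) + 24*exp(z))/(exp(4*z) + 4*exp(3*z) + 6*exp(2*z) + 4*exp(z) + 1)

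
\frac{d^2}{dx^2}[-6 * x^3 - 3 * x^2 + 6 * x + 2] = -36*x - 6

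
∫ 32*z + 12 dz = 16*z^2 + 12*z + C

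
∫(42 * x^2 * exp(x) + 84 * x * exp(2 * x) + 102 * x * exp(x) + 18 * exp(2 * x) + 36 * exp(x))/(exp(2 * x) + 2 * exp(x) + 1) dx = (42*x^2 + 18*x + 18)*exp(x)/(exp(x) + 1) + C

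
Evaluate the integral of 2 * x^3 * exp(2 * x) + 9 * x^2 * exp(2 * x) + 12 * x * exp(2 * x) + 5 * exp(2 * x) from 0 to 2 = -1 + 27*exp(4)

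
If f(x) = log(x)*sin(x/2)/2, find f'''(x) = (-x^3*log(x)*cos(x/2) - 6*x^2*sin(x/2) - 12*x*cos(x/2) + 16*sin(x/2))/(16*x^3)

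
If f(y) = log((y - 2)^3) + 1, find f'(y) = 3/(y - 2)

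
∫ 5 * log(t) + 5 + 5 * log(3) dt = 5*t*log(3*t) + C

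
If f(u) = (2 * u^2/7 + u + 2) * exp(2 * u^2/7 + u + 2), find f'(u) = 8*u^3*exp(2*u^2/7 + u + 2)/49 + 6*u^2*exp(2*u^2/7 + u + 2)/7 + 19*u*exp(2*u^2/7 + u + 2)/7 + 3*exp(2*u^2/7 + u + 2)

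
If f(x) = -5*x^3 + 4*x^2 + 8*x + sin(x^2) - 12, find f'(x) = -15*x^2 + 2*x*cos(x^2) + 8*x + 8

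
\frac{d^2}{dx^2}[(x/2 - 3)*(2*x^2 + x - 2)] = 6*x - 11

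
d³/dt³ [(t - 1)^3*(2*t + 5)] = 48*t - 6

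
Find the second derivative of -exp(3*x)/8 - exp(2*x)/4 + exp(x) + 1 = -9*exp(3*x)/8 - exp(2*x) + exp(x)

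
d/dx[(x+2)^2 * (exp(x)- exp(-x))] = (x^2*exp(2*x) + x^2 + 6*x*exp(2*x) + 2*x + 8*exp(2*x))*exp(-x)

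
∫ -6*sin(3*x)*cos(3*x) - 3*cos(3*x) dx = -sin(3*x) + cos(6*x)/2 + C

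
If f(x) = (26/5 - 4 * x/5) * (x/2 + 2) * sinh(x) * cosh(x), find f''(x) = -4*x^2*sinh(2*x)/5 + 2*x*sinh(2*x) - 8*x*cosh(2*x)/5 + 102*sinh(2*x)/5 + 2*cosh(2*x)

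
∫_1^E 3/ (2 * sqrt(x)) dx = -3 + 3*exp(1/2)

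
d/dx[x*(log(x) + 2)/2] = log(x)/2 + 3/2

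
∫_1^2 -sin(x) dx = -cos(1) + cos(2)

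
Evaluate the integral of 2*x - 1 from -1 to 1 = -2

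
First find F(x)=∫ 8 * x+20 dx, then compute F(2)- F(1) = 32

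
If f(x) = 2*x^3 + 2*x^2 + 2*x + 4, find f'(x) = 6*x^2 + 4*x + 2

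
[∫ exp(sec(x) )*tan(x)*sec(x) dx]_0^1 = -E + exp(sec(1))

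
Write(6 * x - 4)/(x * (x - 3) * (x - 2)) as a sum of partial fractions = -4/(x - 2) + 14/(3*(x - 3)) - 2/(3*x)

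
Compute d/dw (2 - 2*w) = -2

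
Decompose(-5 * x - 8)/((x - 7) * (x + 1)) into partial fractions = 3/(8*(x + 1)) - 43/(8*(x - 7))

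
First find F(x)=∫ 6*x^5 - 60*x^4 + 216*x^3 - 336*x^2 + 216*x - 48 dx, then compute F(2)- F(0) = -16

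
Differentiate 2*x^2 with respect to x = 4*x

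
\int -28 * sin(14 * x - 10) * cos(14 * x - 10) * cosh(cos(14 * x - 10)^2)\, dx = sinh(cos(14*x - 10)^2) + C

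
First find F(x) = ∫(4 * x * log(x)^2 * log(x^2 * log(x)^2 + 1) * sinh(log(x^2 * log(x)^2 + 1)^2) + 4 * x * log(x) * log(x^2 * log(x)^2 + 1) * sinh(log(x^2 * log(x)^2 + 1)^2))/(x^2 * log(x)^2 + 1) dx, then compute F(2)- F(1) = -1 + cosh(log(1 + 4*log(2)^2)^2)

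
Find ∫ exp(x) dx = exp(x) + C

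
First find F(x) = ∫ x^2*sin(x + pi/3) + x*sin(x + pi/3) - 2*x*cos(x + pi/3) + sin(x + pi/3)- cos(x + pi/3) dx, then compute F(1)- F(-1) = -cos(1) + 2*sqrt(3)*sin(1)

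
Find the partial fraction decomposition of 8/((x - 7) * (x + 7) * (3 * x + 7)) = -9/(49*(3*x + 7)) + 2/(49*(x + 7)) + 1/(49*(x - 7))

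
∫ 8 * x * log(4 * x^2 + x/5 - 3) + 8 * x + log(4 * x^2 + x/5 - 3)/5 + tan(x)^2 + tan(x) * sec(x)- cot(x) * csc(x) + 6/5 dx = (20*x^2 + x - 15)*log(4*x^2 + x/5 - 3)/5 + tan(x) + csc(x) + sec(x) + C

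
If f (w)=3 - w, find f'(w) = -1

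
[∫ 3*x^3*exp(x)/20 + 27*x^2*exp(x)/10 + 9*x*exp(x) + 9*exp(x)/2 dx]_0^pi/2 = 3*pi*(pi^2/20 + 3*pi/2 + 6)*exp(pi/2)/8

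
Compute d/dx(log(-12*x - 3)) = 4/(4*x + 1)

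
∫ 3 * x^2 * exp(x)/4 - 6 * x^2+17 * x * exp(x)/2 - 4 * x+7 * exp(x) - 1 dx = x*(-8*x^2 - 8*x + (3*x + 28)*exp(x) - 4)/4 + C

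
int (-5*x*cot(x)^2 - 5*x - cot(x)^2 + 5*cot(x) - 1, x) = (5*x + 1)*cot(x) + C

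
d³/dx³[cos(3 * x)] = 27*sin(3*x)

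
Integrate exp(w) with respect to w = exp(w) + C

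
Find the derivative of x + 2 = 1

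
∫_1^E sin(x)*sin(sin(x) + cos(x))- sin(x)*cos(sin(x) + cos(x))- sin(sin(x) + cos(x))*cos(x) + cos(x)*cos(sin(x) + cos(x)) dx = sqrt(2)*(-sin(pi/4 + sqrt(2)*sin(pi/4 + 1)) + sin(sqrt(2)*sin(pi/4 + E) + pi/4))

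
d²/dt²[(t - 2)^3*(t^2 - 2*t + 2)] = 20*t^3 - 96*t^2 + 156*t - 88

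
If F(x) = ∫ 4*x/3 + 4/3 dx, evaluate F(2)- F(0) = 16/3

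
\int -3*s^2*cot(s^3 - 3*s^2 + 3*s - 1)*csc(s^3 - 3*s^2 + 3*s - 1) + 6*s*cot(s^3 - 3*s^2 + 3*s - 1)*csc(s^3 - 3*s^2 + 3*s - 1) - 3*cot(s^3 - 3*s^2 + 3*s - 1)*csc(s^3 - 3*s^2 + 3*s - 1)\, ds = csc((s - 1)^3) + C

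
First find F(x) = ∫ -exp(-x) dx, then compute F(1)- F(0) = -1 + exp(-1)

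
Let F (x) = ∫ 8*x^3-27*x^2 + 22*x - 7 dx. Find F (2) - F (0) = -10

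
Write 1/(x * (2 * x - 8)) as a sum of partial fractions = 1/(8*(x - 4)) - 1/(8*x)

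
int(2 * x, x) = x^2 + C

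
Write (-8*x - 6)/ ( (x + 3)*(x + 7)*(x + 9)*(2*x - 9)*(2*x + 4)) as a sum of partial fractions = -112/(40365*(2*x - 9)) + 11/(756*(x + 9)) - 5/(184*(x + 7)) + 1/(40*(x + 3)) - 1/(91*(x + 2))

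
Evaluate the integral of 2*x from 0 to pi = pi^2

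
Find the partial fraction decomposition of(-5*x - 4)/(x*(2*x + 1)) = 3/(2*x + 1) - 4/x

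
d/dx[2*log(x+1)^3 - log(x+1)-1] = (6*log(x + 1)^2 - 1)/(x + 1)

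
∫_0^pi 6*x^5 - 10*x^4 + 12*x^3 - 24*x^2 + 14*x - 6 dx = -9 + (-pi^3 - pi + 3 + pi^2)^2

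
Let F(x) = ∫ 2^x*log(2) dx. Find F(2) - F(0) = 3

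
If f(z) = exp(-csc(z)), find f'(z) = exp(-csc(z))*cot(z)*csc(z)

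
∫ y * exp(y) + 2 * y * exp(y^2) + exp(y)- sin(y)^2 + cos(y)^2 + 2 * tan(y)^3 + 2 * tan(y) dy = y*exp(y) + exp(y^2) + sin(2*y)/2 + tan(y)^2 + C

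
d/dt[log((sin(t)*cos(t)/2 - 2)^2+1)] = (sin(4*t)/2 - 8*cos(2*t))/(-4*sin(2*t) - cos(4*t)/8 + 161/8)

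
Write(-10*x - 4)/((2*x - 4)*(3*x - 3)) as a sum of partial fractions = 7/(3*(x - 1)) - 4/(x - 2)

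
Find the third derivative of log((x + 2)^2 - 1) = (4*x^3 + 24*x^2 + 60*x + 56)/(x^6 + 12*x^5 + 57*x^4 + 136*x^3 + 171*x^2 + 108*x + 27)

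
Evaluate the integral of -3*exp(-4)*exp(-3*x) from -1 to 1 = -exp(-1) + exp(-7)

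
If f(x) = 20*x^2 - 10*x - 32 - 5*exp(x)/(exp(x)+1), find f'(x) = (40*x*exp(2*x) + 80*x*exp(x) + 40*x - 10*exp(2*x) - 25*exp(x) - 10)/(exp(2*x) + 2*exp(x) + 1)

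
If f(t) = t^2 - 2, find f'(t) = 2*t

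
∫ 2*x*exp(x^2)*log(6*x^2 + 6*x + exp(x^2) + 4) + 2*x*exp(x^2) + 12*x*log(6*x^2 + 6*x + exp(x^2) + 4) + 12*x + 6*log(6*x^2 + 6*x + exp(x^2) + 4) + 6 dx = (6*x^2 + 6*x + exp(x^2) + 4)*log(6*x^2 + 6*x + exp(x^2) + 4) + C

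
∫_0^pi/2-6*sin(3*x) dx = -2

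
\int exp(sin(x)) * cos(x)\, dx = exp(sin(x)) + C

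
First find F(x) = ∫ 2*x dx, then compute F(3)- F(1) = 8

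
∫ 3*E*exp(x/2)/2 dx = 3*exp(x/2 + 1) + C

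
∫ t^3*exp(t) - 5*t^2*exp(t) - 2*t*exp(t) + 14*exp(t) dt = t*(t^2 - 8*t + 14)*exp(t) + C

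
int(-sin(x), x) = cos(x) + C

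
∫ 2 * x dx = x^2 + C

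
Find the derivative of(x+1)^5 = 5*x^4 + 20*x^3 + 30*x^2 + 20*x + 5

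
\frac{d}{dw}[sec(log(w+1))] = tan(log(w + 1))*sec(log(w + 1))/(w + 1)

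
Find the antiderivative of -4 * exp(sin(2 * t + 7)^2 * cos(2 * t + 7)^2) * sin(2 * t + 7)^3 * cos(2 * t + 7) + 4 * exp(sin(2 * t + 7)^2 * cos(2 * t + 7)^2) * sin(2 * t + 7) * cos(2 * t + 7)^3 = exp(sin(4*t + 14)^2/4) + C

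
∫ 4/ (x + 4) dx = 4*log(x + 4) + C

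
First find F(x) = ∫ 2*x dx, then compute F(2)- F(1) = 3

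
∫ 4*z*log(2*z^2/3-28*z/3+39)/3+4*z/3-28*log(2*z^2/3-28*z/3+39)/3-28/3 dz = (2*z^2 - 28*z + 117)*log(2*z^2/3 - 28*z/3 + 39)/3 + C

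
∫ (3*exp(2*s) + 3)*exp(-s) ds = 6*sinh(s) + C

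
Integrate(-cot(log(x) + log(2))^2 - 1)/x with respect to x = cot(log(2*x)) + C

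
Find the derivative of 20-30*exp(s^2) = -60*s*exp(s^2)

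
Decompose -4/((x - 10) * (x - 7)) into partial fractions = 4/(3*(x - 7)) - 4/(3*(x - 10))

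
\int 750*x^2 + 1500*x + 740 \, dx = 250*x^3 + 750*x^2 + 740*x + C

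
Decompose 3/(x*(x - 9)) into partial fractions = 1/(3*(x - 9)) - 1/(3*x)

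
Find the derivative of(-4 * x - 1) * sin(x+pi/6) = -4*x*cos(x + pi/6) - 4*sin(x + pi/6) - cos(x + pi/6)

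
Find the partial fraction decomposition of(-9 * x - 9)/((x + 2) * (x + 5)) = -12/(x + 5) + 3/(x + 2)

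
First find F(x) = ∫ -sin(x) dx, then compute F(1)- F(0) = -1 + cos(1)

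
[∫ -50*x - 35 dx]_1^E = -(5 + 5*E)^2 + 15*E + 85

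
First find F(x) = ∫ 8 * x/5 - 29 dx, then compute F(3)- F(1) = -258/5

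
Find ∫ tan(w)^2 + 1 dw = tan(w) + C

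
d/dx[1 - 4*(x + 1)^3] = -12*x^2 - 24*x - 12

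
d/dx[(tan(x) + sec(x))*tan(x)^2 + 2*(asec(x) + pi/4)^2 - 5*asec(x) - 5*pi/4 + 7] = (3*x^2*sqrt(1 - 1/x^2)*tan(x)^4 + 3*x^2*sqrt(1 - 1/x^2)*tan(x)^3*sec(x) + 3*x^2*sqrt(1 - 1/x^2)*tan(x)^2 + 2*x^2*sqrt(1 - 1/x^2)*tan(x)*sec(x) + 4*asec(x) - 5 + pi)/(x^2*sqrt(1 - 1/x^2))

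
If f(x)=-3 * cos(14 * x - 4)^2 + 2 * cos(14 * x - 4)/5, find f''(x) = -1176*sin(14*x - 4)^2 + 1176*cos(14*x - 4)^2 - 392*cos(14*x - 4)/5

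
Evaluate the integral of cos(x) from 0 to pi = 0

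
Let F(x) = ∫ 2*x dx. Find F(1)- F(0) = 1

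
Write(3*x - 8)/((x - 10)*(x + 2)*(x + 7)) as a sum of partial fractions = -29/(85*(x + 7)) + 7/(30*(x + 2)) + 11/(102*(x - 10))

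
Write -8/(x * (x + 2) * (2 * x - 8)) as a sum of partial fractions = -1/(3*(x + 2)) - 1/(6*(x - 4)) + 1/(2*x)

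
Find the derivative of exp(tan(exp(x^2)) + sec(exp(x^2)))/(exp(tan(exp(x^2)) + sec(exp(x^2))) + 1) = 2*x*(sin(exp(x^2)) + 1)*exp(x^2)*exp(1/cos(exp(x^2)))*exp(tan(exp(x^2)))/((exp(1/cos(exp(x^2)))*exp(tan(exp(x^2))) + 1)^2*cos(exp(x^2))^2)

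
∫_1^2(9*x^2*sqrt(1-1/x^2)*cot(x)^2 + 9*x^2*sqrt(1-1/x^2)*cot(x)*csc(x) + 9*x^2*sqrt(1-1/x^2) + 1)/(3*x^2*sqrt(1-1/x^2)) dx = -3*csc(2) + pi/9 - 3*cot(2) + 3*cot(1) + 3*csc(1)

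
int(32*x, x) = 16*x^2 + C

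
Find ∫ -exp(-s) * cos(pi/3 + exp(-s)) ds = sin(pi/3 + exp(-s)) + C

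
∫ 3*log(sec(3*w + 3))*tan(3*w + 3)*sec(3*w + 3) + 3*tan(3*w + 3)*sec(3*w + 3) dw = log(sec(3*w + 3))*sec(3*w + 3) + C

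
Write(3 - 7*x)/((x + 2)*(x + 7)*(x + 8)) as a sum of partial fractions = 59/(6*(x + 8)) - 52/(5*(x + 7)) + 17/(30*(x + 2))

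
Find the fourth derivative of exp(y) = exp(y)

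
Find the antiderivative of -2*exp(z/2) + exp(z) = (exp(z/2) - 2)^2 + C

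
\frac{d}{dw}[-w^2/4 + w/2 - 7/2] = 1/2 - w/2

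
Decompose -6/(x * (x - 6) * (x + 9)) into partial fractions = -2/(45*(x + 9)) - 1/(15*(x - 6)) + 1/(9*x)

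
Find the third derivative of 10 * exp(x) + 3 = 10*exp(x)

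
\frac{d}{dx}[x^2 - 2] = 2*x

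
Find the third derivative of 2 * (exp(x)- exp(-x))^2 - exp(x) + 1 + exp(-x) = (16*exp(4*x) - exp(3*x) - exp(x) - 16)*exp(-2*x)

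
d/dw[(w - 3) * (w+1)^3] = 4*w^3 - 12*w - 8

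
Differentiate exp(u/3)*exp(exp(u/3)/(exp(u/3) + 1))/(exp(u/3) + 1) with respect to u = (exp(u/3 + exp(u/3)/(exp(u/3) + 1)) + 3*exp(2*u/3 + exp(u/3)/(exp(u/3) + 1)) + 2*exp(u + exp(u/3)/(exp(u/3) + 1)))/(3*exp(4*u/3) + 18*exp(2*u/3) + 12*exp(u/3) + 12*exp(u) + 3)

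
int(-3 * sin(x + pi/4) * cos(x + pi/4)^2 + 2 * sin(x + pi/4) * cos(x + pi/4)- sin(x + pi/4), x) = (-sin(2*x)/2 - cos(x + pi/4) + 3/2)*cos(x + pi/4) + C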